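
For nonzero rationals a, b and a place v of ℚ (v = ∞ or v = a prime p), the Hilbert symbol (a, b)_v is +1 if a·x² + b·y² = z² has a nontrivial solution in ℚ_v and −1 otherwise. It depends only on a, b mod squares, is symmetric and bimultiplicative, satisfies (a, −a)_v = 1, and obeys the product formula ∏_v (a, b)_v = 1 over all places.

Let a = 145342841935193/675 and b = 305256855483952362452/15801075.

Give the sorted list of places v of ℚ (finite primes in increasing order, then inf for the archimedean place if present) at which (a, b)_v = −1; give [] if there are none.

Mod squares: a ≡ 26691, b ≡ 16359. Check v ∈ {∞, 2, 3, 5, 7, 11, 17, 19, 31, 41}.
v=41: a=41^1·(≡2), b=41^1·(≡3) mod 41; (2|41)=+1, (3|41)=-1; (−1)^{1·1·20}·(+1)^1·(-1)^1 = -1.
v=11: a=11^0·(≡3), b=11^2·(≡2) mod 11; (3|11)=+1, (2|11)=-1; (−1)^{0·2·5}·(+1)^2·(-1)^0 = +1.
v=2: v_2(a)=0, v_2(b)=2; units ≡ 3, 7 (mod 8); ε·ε+αω+βω = 1·1+0·0+2·1 ≡ 1  ⇒  (a,b)_2 = -1.
v=31: a=31^5·(≡27), b=31^6·(≡26) mod 31; (27|31)=-1, (26|31)=-1; (−1)^{5·6·15}·(-1)^6·(-1)^5 = -1.
v=∞: 26691 > 0 and 16359 > 0  ⇒  (a,b)_∞ = +1.
v=7: a=7^3·(≡5), b=7^1·(≡6) mod 7; (5|7)=-1, (6|7)=-1; (−1)^{3·1·3}·(-1)^1·(-1)^3 = -1.
v=19: a=19^2·(≡10), b=19^5·(≡17) mod 19; (10|19)=-1, (17|19)=+1; (−1)^{2·5·9}·(-1)^5·(+1)^2 = -1.
v=17: a=17^0·(≡16), b=17^-2·(≡7) mod 17; (16|17)=+1, (7|17)=-1; (−1)^{0·-2·8}·(+1)^-2·(-1)^0 = +1.
v=5: a=5^-2·(≡4), b=5^-2·(≡4) mod 5; (4|5)=+1, (4|5)=+1; (−1)^{-2·-2·2}·(+1)^-2·(+1)^-2 = +1.
v=3: a=3^-3·(≡2), b=3^-7·(≡2) mod 3; (2|3)=-1, (2|3)=-1; (−1)^{-3·-7·1}·(-1)^-7·(-1)^-3 = -1.
|Ram(26691, 16359)| = 6, even; anisotropic at {2, 3, 7, 19, 31, 41}.

[2, 3, 7, 19, 31, 41]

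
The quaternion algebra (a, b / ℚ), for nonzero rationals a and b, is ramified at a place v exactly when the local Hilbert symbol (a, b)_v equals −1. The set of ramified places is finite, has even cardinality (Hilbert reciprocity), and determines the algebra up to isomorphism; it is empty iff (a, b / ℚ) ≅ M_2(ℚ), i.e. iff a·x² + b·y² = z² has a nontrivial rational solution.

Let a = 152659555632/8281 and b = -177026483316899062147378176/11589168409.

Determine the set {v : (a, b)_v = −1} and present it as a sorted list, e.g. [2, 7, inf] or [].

[29, 37]

(a, b) ≡ (86043, -851) mod (ℚ^×)²; places V = {2, 3, 7, 11, 13, 23, 29, 37, 43, ∞}.
(a,b)_43: α=1, u≡25; β=2, v≡21 (mod 43); (25|43)=+1, (21|43)=+1; sign (−1)^0·+1^2·+1^1 = +1.
(a,b)_3: α=5, u≡1; β=2, v≡1 (mod 3); (1|3)=+1, (1|3)=+1; sign (−1)^0·+1^2·+1^5 = +1.
(a,b)_11: α=0, u≡5; β=4, v≡2 (mod 11); (5|11)=+1, (2|11)=-1; sign (−1)^0·+1^4·-1^0 = +1.
(a,b)_23: α=1, u≡14; β=3, v≡2 (mod 23); (14|23)=-1, (2|23)=+1; sign (−1)^1·-1^3·+1^1 = +1.
(a,b)_7: α=-2, u≡3; β=-4, v≡6 (mod 7); (3|7)=-1, (6|7)=-1; sign (−1)^0·-1^-4·-1^-2 = +1.
(a,b)_13: α=-2, u≡9; β=-6, v≡2 (mod 13); (9|13)=+1, (2|13)=-1; sign (−1)^0·+1^-6·-1^-2 = +1.
(a,b)_37: α=2, u≡8; β=5, v≡8 (mod 37); (8|37)=-1, (8|37)=-1; sign (−1)^0·-1^5·-1^2 = -1.
(a,b)_∞: sgn(86043)=+, sgn(-851)=−, so +1.
(a,b)_29: α=1, u≡24; β=2, v≡10 (mod 29); (24|29)=+1, (10|29)=-1; sign (−1)^0·+1^2·-1^1 = -1.
(a,b)_2: α=4, β=10; u≡3, v≡5 (mod 8); ε(u)ε(v)=1·0, αω(v)=4·1, βω(u)=10·1; sum ≡ 0  ⇒  +1.
(86043, -851 / ℚ) ramifies at {29, 37}: a division algebra.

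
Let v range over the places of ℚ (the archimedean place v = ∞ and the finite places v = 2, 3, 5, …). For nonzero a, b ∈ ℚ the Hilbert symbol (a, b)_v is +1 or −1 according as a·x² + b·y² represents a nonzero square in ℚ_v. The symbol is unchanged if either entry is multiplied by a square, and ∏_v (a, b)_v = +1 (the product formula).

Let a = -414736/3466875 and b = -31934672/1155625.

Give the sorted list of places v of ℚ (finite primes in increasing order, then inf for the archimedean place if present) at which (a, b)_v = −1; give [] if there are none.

(a, b) ≡ (-3, -77) mod (ℚ^×)²; places V = {2, 3, 5, 7, 11, 23, 43, ∞}.
(a,b)_2: α=4, β=4; u≡5, v≡3 (mod 8); ε(u)ε(v)=0·1, αω(v)=4·1, βω(u)=4·1; sum ≡ 0  ⇒  +1.
(a,b)_23: α=2, u≡20; β=2, v≡20 (mod 23); (20|23)=-1, (20|23)=-1; sign (−1)^0·-1^2·-1^2 = +1.
(a,b)_43: α=-2, u≡38; β=-2, v≡6 (mod 43); (38|43)=+1, (6|43)=+1; sign (−1)^0·+1^-2·+1^-2 = +1.
(a,b)_3: α=-1, u≡2; β=0, v≡1 (mod 3); (2|3)=-1, (1|3)=+1; sign (−1)^0·-1^0·+1^-1 = +1.
(a,b)_7: α=2, u≡1; β=3, v≡5 (mod 7); (1|7)=+1, (5|7)=-1; sign (−1)^0·+1^3·-1^2 = +1.
(a,b)_11: α=0, u≡6; β=1, v≡5 (mod 11); (6|11)=-1, (5|11)=+1; sign (−1)^0·-1^1·+1^0 = -1.
(a,b)_∞: sgn(-3)=−, sgn(-77)=−, so -1.
(a,b)_5: α=-4, u≡2; β=-4, v≡2 (mod 5); (2|5)=-1, (2|5)=-1; sign (−1)^0·-1^-4·-1^-4 = +1.
|Ram(-3, -77)| = 2, even; anisotropic at {11, ∞}.

[11, inf]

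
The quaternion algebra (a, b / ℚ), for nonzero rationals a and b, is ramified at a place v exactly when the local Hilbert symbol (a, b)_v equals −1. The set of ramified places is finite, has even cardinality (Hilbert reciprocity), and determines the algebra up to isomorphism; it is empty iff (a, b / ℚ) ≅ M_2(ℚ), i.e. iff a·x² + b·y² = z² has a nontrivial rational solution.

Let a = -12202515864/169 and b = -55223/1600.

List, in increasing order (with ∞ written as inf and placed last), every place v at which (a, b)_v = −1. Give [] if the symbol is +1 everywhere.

[11, inf]

Mod squares: a ≡ -15686, b ≡ -23. Check v ∈ {∞, 2, 3, 5, 7, 11, 13, 23, 31}.
v=7: a=7^4·(≡2), b=7^4·(≡3) mod 7; (2|7)=+1, (3|7)=-1; (−1)^{4·4·3}·(+1)^4·(-1)^4 = +1.
v=11: a=11^1·(≡4), b=11^0·(≡6) mod 11; (4|11)=+1, (6|11)=-1; (−1)^{1·0·5}·(+1)^0·(-1)^1 = -1.
v=13: a=13^-2·(≡7), b=13^0·(≡1) mod 13; (7|13)=-1, (1|13)=+1; (−1)^{-2·0·6}·(-1)^0·(+1)^-2 = +1.
v=5: a=5^0·(≡4), b=5^-2·(≡3) mod 5; (4|5)=+1, (3|5)=-1; (−1)^{0·-2·2}·(+1)^-2·(-1)^0 = +1.
v=31: a=31^1·(≡15), b=31^0·(≡1) mod 31; (15|31)=-1, (1|31)=+1; (−1)^{1·0·15}·(-1)^0·(+1)^1 = +1.
v=3: a=3^4·(≡1), b=3^0·(≡1) mod 3; (1|3)=+1, (1|3)=+1; (−1)^{4·0·1}·(+1)^0·(+1)^4 = +1.
v=∞: -15686 < 0 and -23 < 0  ⇒  (a,b)_∞ = -1.
v=2: v_2(a)=3, v_2(b)=-6; units ≡ 5, 1 (mod 8); ε·ε+αω+βω = 0·0+3·0+-6·1 ≡ 0  ⇒  (a,b)_2 = +1.
v=23: a=23^1·(≡18), b=23^1·(≡17) mod 23; (18|23)=+1, (17|23)=-1; (−1)^{1·1·11}·(+1)^1·(-1)^1 = +1.
|Ram(-15686, -23)| = 2, even; anisotropic at {11, ∞}.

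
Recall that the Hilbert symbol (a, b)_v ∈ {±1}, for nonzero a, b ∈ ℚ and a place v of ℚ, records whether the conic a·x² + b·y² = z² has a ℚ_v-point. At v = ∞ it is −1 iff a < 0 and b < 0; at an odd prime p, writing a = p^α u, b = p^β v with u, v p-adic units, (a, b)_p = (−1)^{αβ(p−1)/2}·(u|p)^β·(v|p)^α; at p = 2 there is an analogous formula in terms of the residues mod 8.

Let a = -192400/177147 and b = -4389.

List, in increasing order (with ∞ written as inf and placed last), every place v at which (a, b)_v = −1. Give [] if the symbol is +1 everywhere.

(a, b) ≡ (-1443, -4389) mod (ℚ^×)²; places V = {2, 3, 5, 7, 11, 13, 19, 37, ∞}.
(a,b)_5: α=2, u≡2; β=0, v≡1 (mod 5); (2|5)=-1, (1|5)=+1; sign (−1)^0·-1^0·+1^2 = +1.
(a,b)_13: α=1, u≡8; β=0, v≡5 (mod 13); (8|13)=-1, (5|13)=-1; sign (−1)^0·-1^0·-1^1 = -1.
(a,b)_2: α=4, β=0; u≡5, v≡3 (mod 8); ε(u)ε(v)=0·1, αω(v)=4·1, βω(u)=0·1; sum ≡ 0  ⇒  +1.
(a,b)_11: α=0, u≡4; β=1, v≡8 (mod 11); (4|11)=+1, (8|11)=-1; sign (−1)^0·+1^1·-1^0 = +1.
(a,b)_37: α=1, u≡31; β=0, v≡14 (mod 37); (31|37)=-1, (14|37)=-1; sign (−1)^0·-1^0·-1^1 = -1.
(a,b)_3: α=-11, u≡2; β=1, v≡1 (mod 3); (2|3)=-1, (1|3)=+1; sign (−1)^1·-1^1·+1^-11 = +1.
(a,b)_∞: sgn(-1443)=−, sgn(-4389)=−, so -1.
(a,b)_7: α=0, u≡6; β=1, v≡3 (mod 7); (6|7)=-1, (3|7)=-1; sign (−1)^0·-1^1·-1^0 = -1.
(a,b)_19: α=0, u≡7; β=1, v≡16 (mod 19); (7|19)=+1, (16|19)=+1; sign (−1)^0·+1^1·+1^0 = +1.
Ram(-1443, -4389) = {7, 13, 37, ∞}; no ℚ_7-point on the conic.

[7, 13, 37, inf]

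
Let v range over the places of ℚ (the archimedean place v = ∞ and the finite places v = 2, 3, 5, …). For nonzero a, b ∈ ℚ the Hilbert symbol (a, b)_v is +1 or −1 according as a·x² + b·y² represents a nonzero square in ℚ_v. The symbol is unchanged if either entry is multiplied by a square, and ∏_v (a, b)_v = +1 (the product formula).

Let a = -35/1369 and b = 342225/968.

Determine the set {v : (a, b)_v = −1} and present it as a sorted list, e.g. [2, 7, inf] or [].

(a, b) ≡ (-35, 2) mod (ℚ^×)²; places V = {2, 3, 5, 7, 11, 13, 37, ∞}.
(a,b)_7: α=1, u≡4; β=0, v≡1 (mod 7); (4|7)=+1, (1|7)=+1; sign (−1)^0·+1^0·+1^1 = +1.
(a,b)_∞: sgn(-35)=−, sgn(2)=+, so +1.
(a,b)_13: α=0, u≡1; β=2, v≡6 (mod 13); (1|13)=+1, (6|13)=-1; sign (−1)^0·+1^2·-1^0 = +1.
(a,b)_3: α=0, u≡1; β=4, v≡2 (mod 3); (1|3)=+1, (2|3)=-1; sign (−1)^0·+1^4·-1^0 = +1.
(a,b)_37: α=-2, u≡2; β=0, v≡2 (mod 37); (2|37)=-1, (2|37)=-1; sign (−1)^0·-1^0·-1^-2 = +1.
(a,b)_11: α=0, u≡4; β=-2, v≡6 (mod 11); (4|11)=+1, (6|11)=-1; sign (−1)^0·+1^-2·-1^0 = +1.
(a,b)_2: α=0, β=-3; u≡5, v≡1 (mod 8); ε(u)ε(v)=0·0, αω(v)=0·0, βω(u)=-3·1; sum ≡ 1  ⇒  -1.
(a,b)_5: α=1, u≡2; β=2, v≡3 (mod 5); (2|5)=-1, (3|5)=-1; sign (−1)^0·-1^2·-1^1 = -1.
|Ram(-35, 2)| = 2, even; anisotropic at {2, 5}.

[2, 5]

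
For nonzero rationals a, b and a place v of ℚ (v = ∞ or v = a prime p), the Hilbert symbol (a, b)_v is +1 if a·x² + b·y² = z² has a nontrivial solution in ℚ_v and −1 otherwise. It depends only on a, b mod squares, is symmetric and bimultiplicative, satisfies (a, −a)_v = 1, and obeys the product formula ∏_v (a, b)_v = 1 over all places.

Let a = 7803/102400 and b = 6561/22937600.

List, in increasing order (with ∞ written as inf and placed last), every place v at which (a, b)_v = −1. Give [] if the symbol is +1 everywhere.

Mod squares: a ≡ 3, b ≡ 14. Check v ∈ {∞, 2, 3, 5, 7, 17}.
v=3: a=3^3·(≡1), b=3^8·(≡2) mod 3; (1|3)=+1, (2|3)=-1; (−1)^{3·8·1}·(+1)^8·(-1)^3 = -1.
v=5: a=5^-2·(≡3), b=5^-2·(≡4) mod 5; (3|5)=-1, (4|5)=+1; (−1)^{-2·-2·2}·(-1)^-2·(+1)^-2 = +1.
v=17: a=17^2·(≡3), b=17^0·(≡5) mod 17; (3|17)=-1, (5|17)=-1; (−1)^{2·0·8}·(-1)^0·(-1)^2 = +1.
v=7: a=7^0·(≡3), b=7^-1·(≡1) mod 7; (3|7)=-1, (1|7)=+1; (−1)^{0·-1·3}·(-1)^-1·(+1)^0 = -1.
v=∞: 3 > 0 and 14 > 0  ⇒  (a,b)_∞ = +1.
v=2: v_2(a)=-12, v_2(b)=-17; units ≡ 3, 7 (mod 8); ε·ε+αω+βω = 1·1+-12·0+-17·1 ≡ 0  ⇒  (a,b)_2 = +1.
Ram(3, 14) = {3, 7}; no ℚ_3-point on the conic.

[3, 7]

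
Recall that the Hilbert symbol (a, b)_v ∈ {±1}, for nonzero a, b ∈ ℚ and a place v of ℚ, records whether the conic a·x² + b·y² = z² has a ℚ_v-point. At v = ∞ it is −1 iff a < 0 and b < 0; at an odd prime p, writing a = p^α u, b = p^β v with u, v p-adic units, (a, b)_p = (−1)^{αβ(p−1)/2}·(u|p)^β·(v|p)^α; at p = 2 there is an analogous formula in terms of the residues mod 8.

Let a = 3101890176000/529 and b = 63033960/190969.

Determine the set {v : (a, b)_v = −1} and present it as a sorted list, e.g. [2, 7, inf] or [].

[7, 17]

(a, b) ≡ (385, 5610) mod (ℚ^×)²; places V = {2, 3, 5, 7, 11, 17, 19, 23, 53, ∞}.
(a,b)_∞: sgn(385)=+, sgn(5610)=+, so +1.
(a,b)_23: α=-2, u≡20; β=-2, v≡10 (mod 23); (20|23)=-1, (10|23)=-1; sign (−1)^0·-1^-2·-1^-2 = +1.
(a,b)_19: α=0, u≡5; β=-2, v≡1 (mod 19); (5|19)=+1, (1|19)=+1; sign (−1)^0·+1^-2·+1^0 = +1.
(a,b)_11: α=3, u≡8; β=1, v≡1 (mod 11); (8|11)=-1, (1|11)=+1; sign (−1)^1·-1^1·+1^3 = +1.
(a,b)_17: α=2, u≡6; β=1, v≡14 (mod 17); (6|17)=-1, (14|17)=-1; sign (−1)^0·-1^1·-1^2 = -1.
(a,b)_2: α=10, β=3; u≡1, v≡5 (mod 8); ε(u)ε(v)=0·0, αω(v)=10·1, βω(u)=3·0; sum ≡ 0  ⇒  +1.
(a,b)_7: α=1, u≡5; β=0, v≡5 (mod 7); (5|7)=-1, (5|7)=-1; sign (−1)^0·-1^0·-1^1 = -1.
(a,b)_3: α=2, u≡1; β=1, v≡1 (mod 3); (1|3)=+1, (1|3)=+1; sign (−1)^0·+1^1·+1^2 = +1.
(a,b)_5: α=3, u≡2; β=1, v≡3 (mod 5); (2|5)=-1, (3|5)=-1; sign (−1)^0·-1^1·-1^3 = +1.
(a,b)_53: α=0, u≡8; β=2, v≡18 (mod 53); (8|53)=-1, (18|53)=-1; sign (−1)^0·-1^2·-1^0 = +1.
|Ram(385, 5610)| = 2, even; anisotropic at {7, 17}.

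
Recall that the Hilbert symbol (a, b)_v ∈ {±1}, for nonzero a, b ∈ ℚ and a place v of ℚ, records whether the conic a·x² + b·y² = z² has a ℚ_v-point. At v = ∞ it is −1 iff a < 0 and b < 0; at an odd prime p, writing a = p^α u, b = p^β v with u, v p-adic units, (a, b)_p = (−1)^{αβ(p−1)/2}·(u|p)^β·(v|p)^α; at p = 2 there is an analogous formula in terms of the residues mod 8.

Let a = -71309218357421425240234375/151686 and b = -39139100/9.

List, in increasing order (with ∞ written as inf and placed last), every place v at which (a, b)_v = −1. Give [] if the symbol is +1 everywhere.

[11, inf]

Mod squares: a ≡ -903210, b ≡ -391391. Check v ∈ {∞, 2, 3, 5, 7, 11, 13, 17, 23, 31, 53}.
v=3: a=3^-3·(≡1), b=3^-2·(≡1) mod 3; (1|3)=+1, (1|3)=+1; (−1)^{-3·-2·1}·(+1)^-2·(+1)^-3 = +1.
v=7: a=7^1·(≡4), b=7^1·(≡3) mod 7; (4|7)=+1, (3|7)=-1; (−1)^{1·1·3}·(+1)^1·(-1)^1 = +1.
v=53: a=53^-2·(≡6), b=53^0·(≡26) mod 53; (6|53)=+1, (26|53)=-1; (−1)^{-2·0·26}·(+1)^0·(-1)^-2 = +1.
v=2: v_2(a)=-1, v_2(b)=2; units ≡ 3, 1 (mod 8); ε·ε+αω+βω = 1·0+-1·0+2·1 ≡ 0  ⇒  (a,b)_2 = +1.
v=23: a=23^3·(≡7), b=23^1·(≡18) mod 23; (7|23)=-1, (18|23)=+1; (−1)^{3·1·11}·(-1)^1·(+1)^3 = +1.
v=5: a=5^9·(≡2), b=5^2·(≡4) mod 5; (2|5)=-1, (4|5)=+1; (−1)^{9·2·2}·(-1)^2·(+1)^9 = +1.
v=13: a=13^4·(≡12), b=13^1·(≡1) mod 13; (12|13)=+1, (1|13)=+1; (−1)^{4·1·6}·(+1)^1·(+1)^4 = +1.
v=11: a=11^1·(≡4), b=11^1·(≡9) mod 11; (4|11)=+1, (9|11)=+1; (−1)^{1·1·5}·(+1)^1·(+1)^1 = -1.
v=17: a=17^5·(≡14), b=17^1·(≡3) mod 17; (14|17)=-1, (3|17)=-1; (−1)^{5·1·8}·(-1)^1·(-1)^5 = +1.
v=∞: -903210 < 0 and -391391 < 0  ⇒  (a,b)_∞ = -1.
v=31: a=31^2·(≡30), b=31^0·(≡22) mod 31; (30|31)=-1, (22|31)=-1; (−1)^{2·0·15}·(-1)^0·(-1)^2 = +1.
(-903210, -391391 / ℚ) ramifies at {11, ∞}: a division algebra.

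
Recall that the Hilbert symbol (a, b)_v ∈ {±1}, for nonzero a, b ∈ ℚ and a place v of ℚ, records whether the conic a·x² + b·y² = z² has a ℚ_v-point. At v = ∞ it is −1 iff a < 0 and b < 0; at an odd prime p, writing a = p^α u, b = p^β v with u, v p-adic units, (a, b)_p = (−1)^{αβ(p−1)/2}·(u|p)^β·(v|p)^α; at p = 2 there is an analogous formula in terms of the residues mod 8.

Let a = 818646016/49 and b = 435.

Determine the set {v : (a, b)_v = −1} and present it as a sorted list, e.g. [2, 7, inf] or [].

Mod squares: a ≡ 799459, b ≡ 435. Check v ∈ {∞, 2, 3, 5, 7, 17, 29, 31, 37, 41}.
v=5: a=5^0·(≡4), b=5^1·(≡2) mod 5; (4|5)=+1, (2|5)=-1; (−1)^{0·1·2}·(+1)^1·(-1)^0 = +1.
v=31: a=31^1·(≡5), b=31^0·(≡1) mod 31; (5|31)=+1, (1|31)=+1; (−1)^{1·0·15}·(+1)^0·(+1)^1 = +1.
v=3: a=3^0·(≡1), b=3^1·(≡1) mod 3; (1|3)=+1, (1|3)=+1; (−1)^{0·1·1}·(+1)^1·(+1)^0 = +1.
v=2: v_2(a)=10, v_2(b)=0; units ≡ 3, 3 (mod 8); ε·ε+αω+βω = 1·1+10·1+0·1 ≡ 1  ⇒  (a,b)_2 = -1.
v=41: a=41^1·(≡38), b=41^0·(≡25) mod 41; (38|41)=-1, (25|41)=+1; (−1)^{1·0·20}·(-1)^0·(+1)^1 = +1.
v=7: a=7^-2·(≡6), b=7^0·(≡1) mod 7; (6|7)=-1, (1|7)=+1; (−1)^{-2·0·3}·(-1)^0·(+1)^-2 = +1.
v=37: a=37^1·(≡1), b=37^0·(≡28) mod 37; (1|37)=+1, (28|37)=+1; (−1)^{1·0·18}·(+1)^0·(+1)^1 = +1.
v=∞: 799459 > 0 and 435 > 0  ⇒  (a,b)_∞ = +1.
v=17: a=17^1·(≡7), b=17^0·(≡10) mod 17; (7|17)=-1, (10|17)=-1; (−1)^{1·0·8}·(-1)^0·(-1)^1 = -1.
v=29: a=29^0·(≡13), b=29^1·(≡15) mod 29; (13|29)=+1, (15|29)=-1; (−1)^{0·1·14}·(+1)^1·(-1)^0 = +1.
Ram(799459, 435) = {2, 17}; no ℚ_2-point on the conic.

[2, 17]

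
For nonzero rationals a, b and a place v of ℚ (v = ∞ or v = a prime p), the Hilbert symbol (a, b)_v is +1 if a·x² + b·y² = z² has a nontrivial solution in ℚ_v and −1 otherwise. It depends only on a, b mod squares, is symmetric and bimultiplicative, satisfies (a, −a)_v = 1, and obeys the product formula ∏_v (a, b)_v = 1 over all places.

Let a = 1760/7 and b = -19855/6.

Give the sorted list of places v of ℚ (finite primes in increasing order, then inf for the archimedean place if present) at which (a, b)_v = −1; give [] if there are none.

[2, 3, 7, 11]

Mod squares: a ≡ 770, b ≡ -330. Check v ∈ {∞, 2, 3, 5, 7, 11, 19}.
v=11: a=11^1·(≡4), b=11^1·(≡9) mod 11; (4|11)=+1, (9|11)=+1; (−1)^{1·1·5}·(+1)^1·(+1)^1 = -1.
v=7: a=7^-1·(≡3), b=7^0·(≡3) mod 7; (3|7)=-1, (3|7)=-1; (−1)^{-1·0·3}·(-1)^0·(-1)^-1 = -1.
v=19: a=19^0·(≡18), b=19^2·(≡13) mod 19; (18|19)=-1, (13|19)=-1; (−1)^{0·2·9}·(-1)^2·(-1)^0 = +1.
v=5: a=5^1·(≡1), b=5^1·(≡4) mod 5; (1|5)=+1, (4|5)=+1; (−1)^{1·1·2}·(+1)^1·(+1)^1 = +1.
v=∞: 770 > 0 and -330 < 0  ⇒  (a,b)_∞ = +1.
v=2: v_2(a)=5, v_2(b)=-1; units ≡ 1, 3 (mod 8); ε·ε+αω+βω = 0·1+5·1+-1·0 ≡ 1  ⇒  (a,b)_2 = -1.
v=3: a=3^0·(≡2), b=3^-1·(≡1) mod 3; (2|3)=-1, (1|3)=+1; (−1)^{0·-1·1}·(-1)^-1·(+1)^0 = -1.
Ram(770, -330) = {2, 3, 7, 11}; no ℚ_2-point on the conic.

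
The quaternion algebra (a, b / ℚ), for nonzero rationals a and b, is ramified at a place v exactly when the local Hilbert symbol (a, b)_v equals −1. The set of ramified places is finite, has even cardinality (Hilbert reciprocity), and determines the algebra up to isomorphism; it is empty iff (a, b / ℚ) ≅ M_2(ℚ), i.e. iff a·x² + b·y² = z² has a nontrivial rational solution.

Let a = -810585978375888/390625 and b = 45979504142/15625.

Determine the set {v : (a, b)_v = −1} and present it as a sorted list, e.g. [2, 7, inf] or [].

(a, b) ≡ (-53, 1118) mod (ℚ^×)²; places V = {2, 3, 5, 11, 13, 43, 53, ∞}.
(a,b)_∞: sgn(-53)=−, sgn(1118)=+, so +1.
(a,b)_11: α=2, u≡8; β=4, v≡10 (mod 11); (8|11)=-1, (10|11)=-1; sign (−1)^0·-1^4·-1^2 = +1.
(a,b)_2: α=4, β=1; u≡3, v≡7 (mod 8); ε(u)ε(v)=1·1, αω(v)=4·0, βω(u)=1·1; sum ≡ 0  ⇒  +1.
(a,b)_13: α=2, u≡1; β=1, v≡2 (mod 13); (1|13)=+1, (2|13)=-1; sign (−1)^0·+1^1·-1^2 = +1.
(a,b)_3: α=2, u≡1; β=0, v≡2 (mod 3); (1|3)=+1, (2|3)=-1; sign (−1)^0·+1^0·-1^2 = +1.
(a,b)_5: α=-8, u≡2; β=-6, v≡2 (mod 5); (2|5)=-1, (2|5)=-1; sign (−1)^0·-1^-6·-1^-8 = +1.
(a,b)_43: α=2, u≡3; β=1, v≡37 (mod 43); (3|43)=-1, (37|43)=-1; sign (−1)^0·-1^1·-1^2 = -1.
(a,b)_53: α=3, u≡1; β=2, v≡20 (mod 53); (1|53)=+1, (20|53)=-1; sign (−1)^0·+1^2·-1^3 = -1.
Ram(-53, 1118) = {43, 53}; no ℚ_43-point on the conic.

[43, 53]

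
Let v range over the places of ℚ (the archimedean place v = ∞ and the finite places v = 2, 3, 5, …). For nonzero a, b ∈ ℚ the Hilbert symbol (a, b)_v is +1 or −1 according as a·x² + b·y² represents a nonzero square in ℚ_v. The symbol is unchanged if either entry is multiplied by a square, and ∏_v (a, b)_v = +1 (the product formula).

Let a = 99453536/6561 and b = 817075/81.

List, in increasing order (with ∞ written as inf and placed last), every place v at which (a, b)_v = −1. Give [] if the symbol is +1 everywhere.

[29, 41]

Mod squares: a ≡ 126854, b ≡ 667. Check v ∈ {∞, 2, 3, 5, 7, 13, 17, 23, 29, 41}.
v=13: a=13^1·(≡5), b=13^0·(≡4) mod 13; (5|13)=-1, (4|13)=+1; (−1)^{1·0·6}·(-1)^0·(+1)^1 = +1.
v=29: a=29^0·(≡26), b=29^1·(≡7) mod 29; (26|29)=-1, (7|29)=+1; (−1)^{0·1·14}·(-1)^1·(+1)^0 = -1.
v=∞: 126854 > 0 and 667 > 0  ⇒  (a,b)_∞ = +1.
v=7: a=7^3·(≡6), b=7^2·(≡2) mod 7; (6|7)=-1, (2|7)=+1; (−1)^{3·2·3}·(-1)^2·(+1)^3 = +1.
v=2: v_2(a)=5, v_2(b)=0; units ≡ 3, 3 (mod 8); ε·ε+αω+βω = 1·1+5·1+0·1 ≡ 0  ⇒  (a,b)_2 = +1.
v=5: a=5^0·(≡1), b=5^2·(≡3) mod 5; (1|5)=+1, (3|5)=-1; (−1)^{0·2·2}·(+1)^2·(-1)^0 = +1.
v=23: a=23^0·(≡3), b=23^1·(≡3) mod 23; (3|23)=+1, (3|23)=+1; (−1)^{0·1·11}·(+1)^1·(+1)^0 = +1.
v=3: a=3^-8·(≡2), b=3^-4·(≡1) mod 3; (2|3)=-1, (1|3)=+1; (−1)^{-8·-4·1}·(-1)^-4·(+1)^-8 = +1.
v=17: a=17^1·(≡2), b=17^0·(≡16) mod 17; (2|17)=+1, (16|17)=+1; (−1)^{1·0·8}·(+1)^0·(+1)^1 = +1.
v=41: a=41^1·(≡13), b=41^0·(≡14) mod 41; (13|41)=-1, (14|41)=-1; (−1)^{1·0·20}·(-1)^0·(-1)^1 = -1.
Ram(126854, 667) = {29, 41}; no ℚ_29-point on the conic.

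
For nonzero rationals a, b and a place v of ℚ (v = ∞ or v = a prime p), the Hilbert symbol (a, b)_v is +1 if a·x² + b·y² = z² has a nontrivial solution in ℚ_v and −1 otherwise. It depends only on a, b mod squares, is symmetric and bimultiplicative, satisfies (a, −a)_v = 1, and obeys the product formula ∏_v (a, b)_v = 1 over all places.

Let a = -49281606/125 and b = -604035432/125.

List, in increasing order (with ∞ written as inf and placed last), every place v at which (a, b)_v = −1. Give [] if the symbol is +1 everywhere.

[5, 7, 11, 13, 29, inf]

(a, b) ≡ (-1870, -290290) mod (ℚ^×)²; places V = {2, 3, 5, 7, 11, 13, 17, 29, ∞}.
(a,b)_11: α=5, u≡6; β=1, v≡10 (mod 11); (6|11)=-1, (10|11)=-1; sign (−1)^1·-1^1·-1^5 = -1.
(a,b)_7: α=0, u≡3; β=1, v≡5 (mod 7); (3|7)=-1, (5|7)=-1; sign (−1)^0·-1^1·-1^0 = -1.
(a,b)_29: α=0, u≡17; β=1, v≡4 (mod 29); (17|29)=-1, (4|29)=+1; sign (−1)^0·-1^1·+1^0 = -1.
(a,b)_3: α=2, u≡2; β=2, v≡2 (mod 3); (2|3)=-1, (2|3)=-1; sign (−1)^0·-1^2·-1^2 = +1.
(a,b)_2: α=1, β=3; u≡1, v≡7 (mod 8); ε(u)ε(v)=0·1, αω(v)=1·0, βω(u)=3·0; sum ≡ 0  ⇒  +1.
(a,b)_13: α=0, u≡2; β=1, v≡3 (mod 13); (2|13)=-1, (3|13)=+1; sign (−1)^0·-1^1·+1^0 = -1.
(a,b)_17: α=1, u≡4; β=2, v≡16 (mod 17); (4|17)=+1, (16|17)=+1; sign (−1)^0·+1^2·+1^1 = +1.
(a,b)_5: α=-3, u≡4; β=-3, v≡3 (mod 5); (4|5)=+1, (3|5)=-1; sign (−1)^0·+1^-3·-1^-3 = -1.
(a,b)_∞: sgn(-1870)=−, sgn(-290290)=−, so -1.
Ram(-1870, -290290) = {5, 7, 11, 13, 29, ∞}; no ℚ_5-point on the conic.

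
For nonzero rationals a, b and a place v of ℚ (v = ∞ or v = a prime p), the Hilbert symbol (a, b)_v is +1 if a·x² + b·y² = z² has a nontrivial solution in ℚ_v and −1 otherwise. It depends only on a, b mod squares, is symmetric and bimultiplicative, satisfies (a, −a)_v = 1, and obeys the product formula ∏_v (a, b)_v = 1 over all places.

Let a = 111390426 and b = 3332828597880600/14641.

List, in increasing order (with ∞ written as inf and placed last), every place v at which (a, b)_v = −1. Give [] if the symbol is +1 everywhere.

[7, 17, 19, 23]

Mod squares: a ≡ 874, b ≡ 104006. Check v ∈ {∞, 2, 3, 5, 7, 11, 13, 17, 19, 23}.
v=11: a=11^0·(≡4), b=11^-4·(≡5) mod 11; (4|11)=+1, (5|11)=+1; (−1)^{0·-4·5}·(+1)^-4·(+1)^0 = +1.
v=19: a=19^1·(≡14), b=19^1·(≡3) mod 19; (14|19)=-1, (3|19)=-1; (−1)^{1·1·9}·(-1)^1·(-1)^1 = -1.
v=7: a=7^2·(≡3), b=7^1·(≡1) mod 7; (3|7)=-1, (1|7)=+1; (−1)^{2·1·3}·(-1)^1·(+1)^2 = -1.
v=13: a=13^0·(≡4), b=13^2·(≡5) mod 13; (4|13)=+1, (5|13)=-1; (−1)^{0·2·6}·(+1)^2·(-1)^0 = +1.
v=5: a=5^0·(≡1), b=5^2·(≡4) mod 5; (1|5)=+1, (4|5)=+1; (−1)^{0·2·2}·(+1)^2·(+1)^0 = +1.
v=3: a=3^2·(≡1), b=3^8·(≡2) mod 3; (1|3)=+1, (2|3)=-1; (−1)^{2·8·1}·(+1)^8·(-1)^2 = +1.
v=∞: 874 > 0 and 104006 > 0  ⇒  (a,b)_∞ = +1.
v=2: v_2(a)=1, v_2(b)=3; units ≡ 5, 3 (mod 8); ε·ε+αω+βω = 0·1+1·1+3·1 ≡ 0  ⇒  (a,b)_2 = +1.
v=17: a=17^2·(≡10), b=17^3·(≡1) mod 17; (10|17)=-1, (1|17)=+1; (−1)^{2·3·8}·(-1)^3·(+1)^2 = -1.
v=23: a=23^1·(≡21), b=23^1·(≡17) mod 23; (21|23)=-1, (17|23)=-1; (−1)^{1·1·11}·(-1)^1·(-1)^1 = -1.
(874, 104006 / ℚ) ramifies at {7, 17, 19, 23}: a division algebra.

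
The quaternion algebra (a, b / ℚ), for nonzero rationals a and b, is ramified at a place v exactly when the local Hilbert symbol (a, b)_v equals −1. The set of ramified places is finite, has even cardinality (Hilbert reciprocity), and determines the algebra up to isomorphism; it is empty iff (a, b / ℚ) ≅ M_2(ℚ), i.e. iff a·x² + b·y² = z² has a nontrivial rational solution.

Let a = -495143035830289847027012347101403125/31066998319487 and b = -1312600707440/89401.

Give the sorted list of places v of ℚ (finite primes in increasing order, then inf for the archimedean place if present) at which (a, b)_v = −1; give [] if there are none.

[11, 17, 19, inf]

Mod squares: a ≡ -24035, b ≡ -935. Check v ∈ {∞, 2, 3, 5, 7, 11, 13, 17, 19, 23, 29}.
v=2: v_2(a)=0, v_2(b)=4; units ≡ 5, 1 (mod 8); ε·ε+αω+βω = 0·0+0·0+4·1 ≡ 0  ⇒  (a,b)_2 = +1.
v=17: a=17^6·(≡10), b=17^3·(≡4) mod 17; (10|17)=-1, (4|17)=+1; (−1)^{6·3·8}·(-1)^3·(+1)^6 = -1.
v=3: a=3^2·(≡1), b=3^0·(≡1) mod 3; (1|3)=+1, (1|3)=+1; (−1)^{2·0·1}·(+1)^0·(+1)^2 = +1.
v=7: a=7^4·(≡5), b=7^0·(≡5) mod 7; (5|7)=-1, (5|7)=-1; (−1)^{4·0·3}·(-1)^0·(-1)^4 = +1.
v=∞: -24035 < 0 and -935 < 0  ⇒  (a,b)_∞ = -1.
v=19: a=19^9·(≡15), b=19^2·(≡2) mod 19; (15|19)=-1, (2|19)=-1; (−1)^{9·2·9}·(-1)^2·(-1)^9 = -1.
v=29: a=29^4·(≡16), b=29^2·(≡28) mod 29; (16|29)=+1, (28|29)=+1; (−1)^{4·2·14}·(+1)^2·(+1)^4 = +1.
v=23: a=23^-5·(≡16), b=23^-2·(≡1) mod 23; (16|23)=+1, (1|23)=+1; (−1)^{-5·-2·11}·(+1)^-2·(+1)^-5 = +1.
v=5: a=5^5·(≡3), b=5^1·(≡2) mod 5; (3|5)=-1, (2|5)=-1; (−1)^{5·1·2}·(-1)^1·(-1)^5 = +1.
v=11: a=11^3·(≡4), b=11^1·(≡3) mod 11; (4|11)=+1, (3|11)=+1; (−1)^{3·1·5}·(+1)^1·(+1)^3 = -1.
v=13: a=13^-6·(≡8), b=13^-2·(≡12) mod 13; (8|13)=-1, (12|13)=+1; (−1)^{-6·-2·6}·(-1)^-2·(+1)^-6 = +1.
|Ram(-24035, -935)| = 4, even; anisotropic at {11, 17, 19, ∞}.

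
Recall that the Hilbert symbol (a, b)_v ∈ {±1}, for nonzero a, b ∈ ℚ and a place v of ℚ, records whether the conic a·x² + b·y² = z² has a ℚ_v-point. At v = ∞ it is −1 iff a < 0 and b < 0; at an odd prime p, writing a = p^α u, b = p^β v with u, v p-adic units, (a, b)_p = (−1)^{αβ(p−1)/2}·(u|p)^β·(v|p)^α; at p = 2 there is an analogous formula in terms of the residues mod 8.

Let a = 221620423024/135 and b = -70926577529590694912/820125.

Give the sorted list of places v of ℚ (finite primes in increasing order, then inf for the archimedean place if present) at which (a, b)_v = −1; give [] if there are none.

[3, 13]

(a, b) ≡ (36465, -85) mod (ℚ^×)²; places V = {2, 3, 5, 7, 11, 13, 17, 31, ∞}.
(a,b)_31: α=2, u≡16; β=2, v≡19 (mod 31); (16|31)=+1, (19|31)=+1; sign (−1)^0·+1^2·+1^2 = +1.
(a,b)_5: α=-1, u≡2; β=-3, v≡3 (mod 5); (2|5)=-1, (3|5)=-1; sign (−1)^0·-1^-3·-1^-1 = +1.
(a,b)_∞: sgn(36465)=+, sgn(-85)=−, so +1.
(a,b)_13: α=1, u≡10; β=2, v≡5 (mod 13); (10|13)=+1, (5|13)=-1; sign (−1)^0·+1^2·-1^1 = -1.
(a,b)_3: α=-3, u≡2; β=-8, v≡2 (mod 3); (2|3)=-1, (2|3)=-1; sign (−1)^0·-1^-8·-1^-3 = -1.
(a,b)_7: α=2, u≡1; β=2, v≡5 (mod 7); (1|7)=+1, (5|7)=-1; sign (−1)^0·+1^2·-1^2 = +1.
(a,b)_11: α=3, u≡4; β=6, v≡5 (mod 11); (4|11)=+1, (5|11)=+1; sign (−1)^0·+1^6·+1^3 = +1.
(a,b)_17: α=1, u≡3; β=3, v≡11 (mod 17); (3|17)=-1, (11|17)=-1; sign (−1)^0·-1^3·-1^1 = +1.
(a,b)_2: α=4, β=10; u≡1, v≡3 (mod 8); ε(u)ε(v)=0·1, αω(v)=4·1, βω(u)=10·0; sum ≡ 0  ⇒  +1.
(36465, -85 / ℚ) ramifies at {3, 13}: a division algebra.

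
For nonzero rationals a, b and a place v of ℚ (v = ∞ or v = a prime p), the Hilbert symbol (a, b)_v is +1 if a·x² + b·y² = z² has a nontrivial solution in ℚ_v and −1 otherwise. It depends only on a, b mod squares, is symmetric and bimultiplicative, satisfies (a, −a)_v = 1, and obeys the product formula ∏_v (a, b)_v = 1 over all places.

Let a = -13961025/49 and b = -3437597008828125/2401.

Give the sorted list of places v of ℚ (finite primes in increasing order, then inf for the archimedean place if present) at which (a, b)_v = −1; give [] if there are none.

(a, b) ≡ (-62049, -144645765) mod (ℚ^×)²; places V = {2, 3, 5, 7, 11, 13, 19, 29, 37, 43, ∞}.
(a,b)_37: α=1, u≡34; β=1, v≡26 (mod 37); (34|37)=+1, (26|37)=+1; sign (−1)^0·+1^1·+1^1 = +1.
(a,b)_19: α=0, u≡9; β=1, v≡4 (mod 19); (9|19)=+1, (4|19)=+1; sign (−1)^0·+1^1·+1^0 = +1.
(a,b)_7: α=-2, u≡6; β=-4, v≡4 (mod 7); (6|7)=-1, (4|7)=+1; sign (−1)^0·-1^-4·+1^-2 = +1.
(a,b)_5: α=2, u≡1; β=7, v≡2 (mod 5); (1|5)=+1, (2|5)=-1; sign (−1)^0·+1^7·-1^2 = +1.
(a,b)_∞: sgn(-62049)=−, sgn(-144645765)=−, so -1.
(a,b)_13: α=1, u≡7; β=2, v≡4 (mod 13); (7|13)=-1, (4|13)=+1; sign (−1)^0·-1^2·+1^1 = +1.
(a,b)_11: α=0, u≡2; β=1, v≡3 (mod 11); (2|11)=-1, (3|11)=+1; sign (−1)^0·-1^1·+1^0 = -1.
(a,b)_2: α=0, β=0; u≡7, v≡3 (mod 8); ε(u)ε(v)=1·1, αω(v)=0·1, βω(u)=0·0; sum ≡ 1  ⇒  -1.
(a,b)_29: α=0, u≡15; β=1, v≡11 (mod 29); (15|29)=-1, (11|29)=-1; sign (−1)^0·-1^1·-1^0 = -1.
(a,b)_43: α=1, u≡3; β=1, v≡10 (mod 43); (3|43)=-1, (10|43)=+1; sign (−1)^1·-1^1·+1^1 = +1.
(a,b)_3: α=3, u≡2; β=3, v≡1 (mod 3); (2|3)=-1, (1|3)=+1; sign (−1)^1·-1^3·+1^3 = +1.
|Ram(-62049, -144645765)| = 4, even; anisotropic at {2, 11, 29, ∞}.

[2, 11, 29, inf]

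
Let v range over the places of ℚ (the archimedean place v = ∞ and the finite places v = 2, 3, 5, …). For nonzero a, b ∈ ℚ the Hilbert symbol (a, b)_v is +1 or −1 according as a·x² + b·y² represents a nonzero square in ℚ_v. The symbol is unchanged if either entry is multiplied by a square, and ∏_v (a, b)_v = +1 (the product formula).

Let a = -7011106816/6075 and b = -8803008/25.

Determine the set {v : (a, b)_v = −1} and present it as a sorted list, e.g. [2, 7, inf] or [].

[3, 7, 29, inf]

(a, b) ≡ (-320943, -15283) mod (ℚ^×)²; places V = {2, 3, 5, 7, 17, 29, 31, ∞}.
(a,b)_5: α=-2, u≡3; β=-2, v≡2 (mod 5); (3|5)=-1, (2|5)=-1; sign (−1)^0·-1^-2·-1^-2 = +1.
(a,b)_2: α=16, β=6; u≡1, v≡5 (mod 8); ε(u)ε(v)=0·0, αω(v)=16·1, βω(u)=6·0; sum ≡ 0  ⇒  +1.
(a,b)_31: α=1, u≡20; β=1, v≡22 (mod 31); (20|31)=+1, (22|31)=-1; sign (−1)^1·+1^1·-1^1 = +1.
(a,b)_29: α=1, u≡10; β=1, v≡24 (mod 29); (10|29)=-1, (24|29)=+1; sign (−1)^0·-1^1·+1^1 = -1.
(a,b)_7: α=1, u≡4; β=0, v≡6 (mod 7); (4|7)=+1, (6|7)=-1; sign (−1)^0·+1^0·-1^1 = -1.
(a,b)_∞: sgn(-320943)=−, sgn(-15283)=−, so -1.
(a,b)_3: α=-5, u≡2; β=2, v≡2 (mod 3); (2|3)=-1, (2|3)=-1; sign (−1)^0·-1^2·-1^-5 = -1.
(a,b)_17: α=1, u≡8; β=1, v≡8 (mod 17); (8|17)=+1, (8|17)=+1; sign (−1)^0·+1^1·+1^1 = +1.
|Ram(-320943, -15283)| = 4, even; anisotropic at {3, 7, 29, ∞}.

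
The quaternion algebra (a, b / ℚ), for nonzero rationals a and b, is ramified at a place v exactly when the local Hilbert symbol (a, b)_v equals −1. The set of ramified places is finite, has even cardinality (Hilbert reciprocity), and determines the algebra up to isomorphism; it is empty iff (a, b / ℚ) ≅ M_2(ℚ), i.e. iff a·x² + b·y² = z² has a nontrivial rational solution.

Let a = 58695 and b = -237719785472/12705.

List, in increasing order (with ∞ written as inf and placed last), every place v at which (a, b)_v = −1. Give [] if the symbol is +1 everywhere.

Mod squares: a ≡ 58695, b ≡ -2758665. Check v ∈ {∞, 2, 3, 5, 7, 11, 13, 43, 47}.
v=11: a=11^0·(≡10), b=11^-2·(≡3) mod 11; (10|11)=-1, (3|11)=+1; (−1)^{0·-2·5}·(-1)^-2·(+1)^0 = +1.
v=47: a=47^0·(≡39), b=47^3·(≡18) mod 47; (39|47)=-1, (18|47)=+1; (−1)^{0·3·23}·(-1)^3·(+1)^0 = -1.
v=∞: 58695 > 0 and -2758665 < 0  ⇒  (a,b)_∞ = +1.
v=3: a=3^1·(≡2), b=3^-1·(≡2) mod 3; (2|3)=-1, (2|3)=-1; (−1)^{1·-1·1}·(-1)^-1·(-1)^1 = -1.
v=13: a=13^1·(≡4), b=13^1·(≡8) mod 13; (4|13)=+1, (8|13)=-1; (−1)^{1·1·6}·(+1)^1·(-1)^1 = -1.
v=43: a=43^1·(≡32), b=43^1·(≡24) mod 43; (32|43)=-1, (24|43)=+1; (−1)^{1·1·21}·(-1)^1·(+1)^1 = +1.
v=5: a=5^1·(≡4), b=5^-1·(≡3) mod 5; (4|5)=+1, (3|5)=-1; (−1)^{1·-1·2}·(+1)^-1·(-1)^1 = -1.
v=2: v_2(a)=0, v_2(b)=12; units ≡ 7, 7 (mod 8); ε·ε+αω+βω = 1·1+0·0+12·0 ≡ 1  ⇒  (a,b)_2 = -1.
v=7: a=7^1·(≡6), b=7^-1·(≡3) mod 7; (6|7)=-1, (3|7)=-1; (−1)^{1·-1·3}·(-1)^-1·(-1)^1 = -1.
Ram(58695, -2758665) = {2, 3, 5, 7, 13, 47}; no ℚ_2-point on the conic.

[2, 3, 5, 7, 13, 47]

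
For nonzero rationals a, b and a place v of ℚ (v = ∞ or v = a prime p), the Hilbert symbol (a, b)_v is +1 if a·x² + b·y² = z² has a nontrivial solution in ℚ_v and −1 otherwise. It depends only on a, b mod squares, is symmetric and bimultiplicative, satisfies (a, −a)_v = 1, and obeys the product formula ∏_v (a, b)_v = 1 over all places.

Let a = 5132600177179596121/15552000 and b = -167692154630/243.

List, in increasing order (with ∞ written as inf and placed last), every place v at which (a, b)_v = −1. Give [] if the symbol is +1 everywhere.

[2, 3, 5, 11]

Mod squares: a ≡ 30, b ≡ -4290. Check v ∈ {∞, 2, 3, 5, 7, 11, 13, 17, 19}.
v=2: v_2(a)=-9, v_2(b)=1; units ≡ 7, 7 (mod 8); ε·ε+αω+βω = 1·1+-9·0+1·0 ≡ 1  ⇒  (a,b)_2 = -1.
v=13: a=13^4·(≡3), b=13^3·(≡8) mod 13; (3|13)=+1, (8|13)=-1; (−1)^{4·3·6}·(+1)^3·(-1)^4 = +1.
v=3: a=3^-5·(≡1), b=3^-5·(≡1) mod 3; (1|3)=+1, (1|3)=+1; (−1)^{-5·-5·1}·(+1)^-5·(+1)^-5 = -1.
v=19: a=19^2·(≡4), b=19^0·(≡6) mod 19; (4|19)=+1, (6|19)=+1; (−1)^{2·0·9}·(+1)^0·(+1)^2 = +1.
v=5: a=5^-3·(≡1), b=5^1·(≡3) mod 5; (1|5)=+1, (3|5)=-1; (−1)^{-3·1·2}·(+1)^1·(-1)^-3 = -1.
v=17: a=17^2·(≡16), b=17^2·(≡5) mod 17; (16|17)=+1, (5|17)=-1; (−1)^{2·2·8}·(+1)^2·(-1)^2 = +1.
v=∞: 30 > 0 and -4290 < 0  ⇒  (a,b)_∞ = +1.
v=7: a=7^6·(≡2), b=7^4·(≡2) mod 7; (2|7)=+1, (2|7)=+1; (−1)^{6·4·3}·(+1)^4·(+1)^6 = +1.
v=11: a=11^4·(≡6), b=11^1·(≡6) mod 11; (6|11)=-1, (6|11)=-1; (−1)^{4·1·5}·(-1)^1·(-1)^4 = -1.
(30, -4290 / ℚ) ramifies at {2, 3, 5, 11}: a division algebra.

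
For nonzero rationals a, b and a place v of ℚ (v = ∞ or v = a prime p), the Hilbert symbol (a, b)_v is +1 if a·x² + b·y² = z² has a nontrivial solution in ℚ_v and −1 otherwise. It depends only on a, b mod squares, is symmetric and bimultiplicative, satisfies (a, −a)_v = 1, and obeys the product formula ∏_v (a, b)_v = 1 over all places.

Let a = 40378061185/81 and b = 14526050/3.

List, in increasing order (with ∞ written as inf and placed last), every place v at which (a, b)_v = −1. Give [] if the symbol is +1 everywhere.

[7, 11]

Mod squares: a ≡ 385, b ≡ 6. Check v ∈ {∞, 2, 3, 5, 7, 11, 19}.
v=3: a=3^-4·(≡1), b=3^-1·(≡2) mod 3; (1|3)=+1, (2|3)=-1; (−1)^{-4·-1·1}·(+1)^-1·(-1)^-4 = +1.
v=11: a=11^3·(≡8), b=11^2·(≡6) mod 11; (8|11)=-1, (6|11)=-1; (−1)^{3·2·5}·(-1)^2·(-1)^3 = -1.
v=5: a=5^1·(≡2), b=5^2·(≡4) mod 5; (2|5)=-1, (4|5)=+1; (−1)^{1·2·2}·(-1)^2·(+1)^1 = +1.
v=19: a=19^2·(≡11), b=19^0·(≡6) mod 19; (11|19)=+1, (6|19)=+1; (−1)^{2·0·9}·(+1)^0·(+1)^2 = +1.
v=∞: 385 > 0 and 6 > 0  ⇒  (a,b)_∞ = +1.
v=2: v_2(a)=0, v_2(b)=1; units ≡ 1, 3 (mod 8); ε·ε+αω+βω = 0·1+0·1+1·0 ≡ 0  ⇒  (a,b)_2 = +1.
v=7: a=7^5·(≡5), b=7^4·(≡3) mod 7; (5|7)=-1, (3|7)=-1; (−1)^{5·4·3}·(-1)^4·(-1)^5 = -1.
|Ram(385, 6)| = 2, even; anisotropic at {7, 11}.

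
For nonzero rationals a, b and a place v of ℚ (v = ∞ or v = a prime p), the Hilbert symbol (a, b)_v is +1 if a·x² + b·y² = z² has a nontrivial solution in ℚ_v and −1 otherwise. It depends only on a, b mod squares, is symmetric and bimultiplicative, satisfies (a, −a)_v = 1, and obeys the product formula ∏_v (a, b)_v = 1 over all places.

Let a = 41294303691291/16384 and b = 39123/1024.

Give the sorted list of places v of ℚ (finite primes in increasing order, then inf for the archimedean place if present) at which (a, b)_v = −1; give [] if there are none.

Mod squares: a ≡ 51, b ≡ 483. Check v ∈ {∞, 2, 3, 7, 17, 23}.
v=3: a=3^11·(≡2), b=3^5·(≡2) mod 3; (2|3)=-1, (2|3)=-1; (−1)^{11·5·1}·(-1)^5·(-1)^11 = -1.
v=23: a=23^4·(≡15), b=23^1·(≡21) mod 23; (15|23)=-1, (21|23)=-1; (−1)^{4·1·11}·(-1)^1·(-1)^4 = -1.
v=2: v_2(a)=-14, v_2(b)=-10; units ≡ 3, 3 (mod 8); ε·ε+αω+βω = 1·1+-14·1+-10·1 ≡ 1  ⇒  (a,b)_2 = -1.
v=∞: 51 > 0 and 483 > 0  ⇒  (a,b)_∞ = +1.
v=17: a=17^1·(≡14), b=17^0·(≡10) mod 17; (14|17)=-1, (10|17)=-1; (−1)^{1·0·8}·(-1)^0·(-1)^1 = -1.
v=7: a=7^2·(≡4), b=7^1·(≡5) mod 7; (4|7)=+1, (5|7)=-1; (−1)^{2·1·3}·(+1)^1·(-1)^2 = +1.
(51, 483 / ℚ) ramifies at {2, 3, 17, 23}: a division algebra.

[2, 3, 17, 23]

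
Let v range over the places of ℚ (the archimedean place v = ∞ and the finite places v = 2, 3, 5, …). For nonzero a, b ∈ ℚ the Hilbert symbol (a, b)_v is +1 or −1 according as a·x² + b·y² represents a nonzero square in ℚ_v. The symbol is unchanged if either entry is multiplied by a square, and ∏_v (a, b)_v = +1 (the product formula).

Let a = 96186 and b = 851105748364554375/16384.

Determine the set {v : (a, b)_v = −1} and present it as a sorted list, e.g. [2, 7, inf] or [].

[11, 17, 19, 37]

Mod squares: a ≡ 96186, b ≡ 16169703. Check v ∈ {∞, 2, 3, 5, 7, 11, 17, 19, 23, 37, 41}.
v=5: a=5^0·(≡1), b=5^4·(≡3) mod 5; (1|5)=+1, (3|5)=-1; (−1)^{0·4·2}·(+1)^4·(-1)^0 = +1.
v=19: a=19^0·(≡8), b=19^3·(≡13) mod 19; (8|19)=-1, (13|19)=-1; (−1)^{0·3·9}·(-1)^3·(-1)^0 = -1.
v=37: a=37^0·(≡23), b=37^1·(≡28) mod 37; (23|37)=-1, (28|37)=+1; (−1)^{0·1·18}·(-1)^1·(+1)^0 = -1.
v=2: v_2(a)=1, v_2(b)=-14; units ≡ 5, 7 (mod 8); ε·ε+αω+βω = 0·1+1·0+-14·1 ≡ 0  ⇒  (a,b)_2 = +1.
v=41: a=41^1·(≡9), b=41^1·(≡21) mod 41; (9|41)=+1, (21|41)=+1; (−1)^{1·1·20}·(+1)^1·(+1)^1 = +1.
v=3: a=3^1·(≡1), b=3^3·(≡2) mod 3; (1|3)=+1, (2|3)=-1; (−1)^{1·3·1}·(+1)^3·(-1)^1 = +1.
v=∞: 96186 > 0 and 16169703 > 0  ⇒  (a,b)_∞ = +1.
v=23: a=23^1·(≡19), b=23^2·(≡2) mod 23; (19|23)=-1, (2|23)=+1; (−1)^{1·2·11}·(-1)^2·(+1)^1 = +1.
v=11: a=11^0·(≡2), b=11^1·(≡8) mod 11; (2|11)=-1, (8|11)=-1; (−1)^{0·1·5}·(-1)^1·(-1)^0 = -1.
v=7: a=7^0·(≡6), b=7^2·(≡1) mod 7; (6|7)=-1, (1|7)=+1; (−1)^{0·2·3}·(-1)^2·(+1)^0 = +1.
v=17: a=17^1·(≡14), b=17^1·(≡13) mod 17; (14|17)=-1, (13|17)=+1; (−1)^{1·1·8}·(-1)^1·(+1)^1 = -1.
Ram(96186, 16169703) = {11, 17, 19, 37}; no ℚ_11-point on the conic.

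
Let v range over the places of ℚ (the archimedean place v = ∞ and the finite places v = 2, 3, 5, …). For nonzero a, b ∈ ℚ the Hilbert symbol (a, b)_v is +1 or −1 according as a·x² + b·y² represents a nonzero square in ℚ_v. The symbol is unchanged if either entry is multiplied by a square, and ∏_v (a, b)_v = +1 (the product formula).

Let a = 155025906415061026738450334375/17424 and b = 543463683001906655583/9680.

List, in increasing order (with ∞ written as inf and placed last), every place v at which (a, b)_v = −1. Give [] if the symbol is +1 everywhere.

[2, 7, 17, 19]

(a, b) ≡ (260015, 424235) mod (ℚ^×)²; places V = {2, 3, 5, 7, 11, 17, 19, 23, 31, ∞}.
(a,b)_23: α=5, u≡6; β=3, v≡10 (mod 23); (6|23)=+1, (10|23)=-1; sign (−1)^1·+1^3·-1^5 = +1.
(a,b)_11: α=-2, u≡10; β=-2, v≡4 (mod 11); (10|11)=-1, (4|11)=+1; sign (−1)^0·-1^-2·+1^-2 = +1.
(a,b)_19: α=3, u≡6; β=4, v≡8 (mod 19); (6|19)=+1, (8|19)=-1; sign (−1)^0·+1^4·-1^3 = -1.
(a,b)_3: α=-2, u≡2; β=8, v≡2 (mod 3); (2|3)=-1, (2|3)=-1; sign (−1)^0·-1^8·-1^-2 = +1.
(a,b)_7: α=7, u≡6; β=3, v≡5 (mod 7); (6|7)=-1, (5|7)=-1; sign (−1)^1·-1^3·-1^7 = -1.
(a,b)_17: α=5, u≡5; β=3, v≡4 (mod 17); (5|17)=-1, (4|17)=+1; sign (−1)^0·-1^3·+1^5 = -1.
(a,b)_2: α=-4, β=-4; u≡7, v≡3 (mod 8); ε(u)ε(v)=1·1, αω(v)=-4·1, βω(u)=-4·0; sum ≡ 1  ⇒  -1.
(a,b)_31: α=2, u≡19; β=1, v≡4 (mod 31); (19|31)=+1, (4|31)=+1; sign (−1)^0·+1^1·+1^2 = +1.
(a,b)_5: α=5, u≡3; β=-1, v≡3 (mod 5); (3|5)=-1, (3|5)=-1; sign (−1)^0·-1^-1·-1^5 = +1.
(a,b)_∞: sgn(260015)=+, sgn(424235)=+, so +1.
(260015, 424235 / ℚ) ramifies at {2, 7, 17, 19}: a division algebra.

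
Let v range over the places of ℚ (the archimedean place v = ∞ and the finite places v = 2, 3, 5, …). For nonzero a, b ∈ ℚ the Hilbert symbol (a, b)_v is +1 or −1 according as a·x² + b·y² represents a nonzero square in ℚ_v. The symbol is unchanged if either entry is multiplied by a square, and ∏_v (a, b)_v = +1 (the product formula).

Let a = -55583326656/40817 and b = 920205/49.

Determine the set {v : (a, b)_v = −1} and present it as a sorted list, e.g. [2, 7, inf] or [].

Mod squares: a ≡ -663, b ≡ 5. Check v ∈ {∞, 2, 3, 5, 7, 11, 13, 17}.
v=7: a=7^-4·(≡1), b=7^-2·(≡6) mod 7; (1|7)=+1, (6|7)=-1; (−1)^{-4·-2·3}·(+1)^-2·(-1)^-4 = +1.
v=5: a=5^0·(≡2), b=5^1·(≡4) mod 5; (2|5)=-1, (4|5)=+1; (−1)^{0·1·2}·(-1)^1·(+1)^0 = -1.
v=2: v_2(a)=6, v_2(b)=0; units ≡ 1, 5 (mod 8); ε·ε+αω+βω = 0·0+6·1+0·0 ≡ 0  ⇒  (a,b)_2 = +1.
v=11: a=11^4·(≡2), b=11^2·(≡3) mod 11; (2|11)=-1, (3|11)=+1; (−1)^{4·2·5}·(-1)^2·(+1)^4 = +1.
v=3: a=3^3·(≡1), b=3^2·(≡2) mod 3; (1|3)=+1, (2|3)=-1; (−1)^{3·2·1}·(+1)^2·(-1)^3 = -1.
v=∞: -663 < 0 and 5 > 0  ⇒  (a,b)_∞ = +1.
v=17: a=17^-1·(≡7), b=17^0·(≡11) mod 17; (7|17)=-1, (11|17)=-1; (−1)^{-1·0·8}·(-1)^0·(-1)^-1 = -1.
v=13: a=13^3·(≡12), b=13^2·(≡5) mod 13; (12|13)=+1, (5|13)=-1; (−1)^{3·2·6}·(+1)^2·(-1)^3 = -1.
|Ram(-663, 5)| = 4, even; anisotropic at {3, 5, 13, 17}.

[3, 5, 13, 17]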